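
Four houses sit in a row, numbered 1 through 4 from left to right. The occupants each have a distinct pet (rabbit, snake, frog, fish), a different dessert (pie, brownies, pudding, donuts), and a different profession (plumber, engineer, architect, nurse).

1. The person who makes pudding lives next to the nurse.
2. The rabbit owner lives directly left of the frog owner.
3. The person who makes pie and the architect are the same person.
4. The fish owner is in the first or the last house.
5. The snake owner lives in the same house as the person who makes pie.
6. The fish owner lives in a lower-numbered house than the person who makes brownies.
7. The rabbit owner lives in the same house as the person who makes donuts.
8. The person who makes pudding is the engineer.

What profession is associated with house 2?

nurse

Clue 6: the fish owner is in house 1.
House 1's dessert must be pudding (nothing else left).
Clue 1 places the nurse in house 2.
Clue 8: the engineer is in house 1.
House 2's pet must be rabbit (nothing else left).
Clue 2: the frog owner is in house 3.
Clue 7: the person who makes donuts is in house 2.
House 4 pet: only snake fits.
Clue 5 places the person who makes pie in house 4.
House 3 dessert: only brownies fits.
By clue 3, the architect is in house 4.
The only profession still possible for house 3 is plumber.
So: house 1 = fish/pudding/engineer, house 2 = rabbit/donuts/nurse, house 3 = frog/brownies/plumber, house 4 = snake/pie/architect.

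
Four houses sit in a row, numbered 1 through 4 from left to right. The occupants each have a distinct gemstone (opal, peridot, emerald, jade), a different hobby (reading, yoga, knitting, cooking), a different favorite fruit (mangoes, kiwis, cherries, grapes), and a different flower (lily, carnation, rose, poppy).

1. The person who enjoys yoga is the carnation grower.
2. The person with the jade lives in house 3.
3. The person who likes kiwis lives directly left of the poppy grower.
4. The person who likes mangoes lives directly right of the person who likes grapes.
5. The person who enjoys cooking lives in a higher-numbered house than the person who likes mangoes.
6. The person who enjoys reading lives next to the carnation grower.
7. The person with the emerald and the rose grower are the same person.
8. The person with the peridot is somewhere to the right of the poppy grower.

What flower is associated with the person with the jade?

carnation

Clue 2: the person with the jade is in house 3.
So house 4 gets cherries for favorite fruit.
House 4 gemstone: only peridot fits.
House 3 favorite fruit: only mangoes fits.
Clue 4 places the person who likes grapes in house 2.
The person who enjoys cooking is in house 4 (clue 5).
House 1's favorite fruit must be kiwis (nothing else left).
Clue 3 places the poppy grower in house 2.
House 4 flower: only lily fits.
By clue 6, the person who enjoys reading is in house 2.
Clue 7: the person with the emerald is in house 1.
The only gemstone still possible for house 2 is opal.
So house 1 gets rose for flower.
That leaves carnation as the flower for house 3.
Clue 1 places the person who enjoys yoga in house 3.
That leaves knitting as the hobby for house 1.
So: house 1 = emerald/knitting/kiwis/rose, house 2 = opal/reading/grapes/poppy, house 3 = jade/yoga/mangoes/carnation, house 4 = peridot/cooking/cherries/lily.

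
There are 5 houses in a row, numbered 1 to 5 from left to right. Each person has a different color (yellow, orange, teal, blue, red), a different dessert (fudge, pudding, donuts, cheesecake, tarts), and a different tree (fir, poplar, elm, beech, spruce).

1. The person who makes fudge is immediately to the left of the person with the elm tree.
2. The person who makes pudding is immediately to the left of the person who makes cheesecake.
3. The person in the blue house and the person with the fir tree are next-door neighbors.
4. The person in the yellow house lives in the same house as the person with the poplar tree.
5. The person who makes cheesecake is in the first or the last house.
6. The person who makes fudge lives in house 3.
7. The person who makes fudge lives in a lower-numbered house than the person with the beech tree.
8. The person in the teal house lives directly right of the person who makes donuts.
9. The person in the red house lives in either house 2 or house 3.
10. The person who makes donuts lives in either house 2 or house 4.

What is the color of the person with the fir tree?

teal

By clue 5, the person who makes cheesecake is in house 5.
By clue 6, the person who makes fudge is in house 3.
The person with the elm tree is in house 4 (clue 1).
The person who makes pudding is in house 4 (clue 2).
That leaves tarts as the dessert for house 1.
So house 2 gets donuts for dessert.
So house 5 gets beech for tree.
Clue 8: the person in the teal house is in house 3.
House 2's color must be red (nothing else left).
That leaves orange as the color for house 5.
Clue 4: the person with the poplar tree is in house 1.
So house 1 gets yellow for color.
House 4's color must be blue (nothing else left).
Clue 3: the person with the fir tree is in house 3.
House 2 tree: only spruce fits.
So: house 1 = yellow/tarts/poplar, house 2 = red/donuts/spruce, house 3 = teal/fudge/fir, house 4 = blue/pudding/elm, house 5 = orange/cheesecake/beech.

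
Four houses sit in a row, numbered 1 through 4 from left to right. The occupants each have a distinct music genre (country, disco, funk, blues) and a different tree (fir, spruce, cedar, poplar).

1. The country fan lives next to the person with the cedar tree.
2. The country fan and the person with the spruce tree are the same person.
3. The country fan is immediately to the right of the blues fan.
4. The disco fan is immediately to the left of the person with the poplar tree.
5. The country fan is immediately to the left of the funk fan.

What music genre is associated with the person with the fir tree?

The only music genre still possible for house 4 is funk.
Clue 5: the country fan is in house 3.
From clue 2, the person with the spruce tree must be in house 3.
By clue 3, the blues fan is in house 2.
House 1's music genre must be disco (nothing else left).
So house 1 gets fir for tree.
House 2's tree must be poplar (nothing else left).
House 4 tree: only cedar fits.
So: house 1 = disco/fir, house 2 = blues/poplar, house 3 = country/spruce, house 4 = funk/cedar.

disco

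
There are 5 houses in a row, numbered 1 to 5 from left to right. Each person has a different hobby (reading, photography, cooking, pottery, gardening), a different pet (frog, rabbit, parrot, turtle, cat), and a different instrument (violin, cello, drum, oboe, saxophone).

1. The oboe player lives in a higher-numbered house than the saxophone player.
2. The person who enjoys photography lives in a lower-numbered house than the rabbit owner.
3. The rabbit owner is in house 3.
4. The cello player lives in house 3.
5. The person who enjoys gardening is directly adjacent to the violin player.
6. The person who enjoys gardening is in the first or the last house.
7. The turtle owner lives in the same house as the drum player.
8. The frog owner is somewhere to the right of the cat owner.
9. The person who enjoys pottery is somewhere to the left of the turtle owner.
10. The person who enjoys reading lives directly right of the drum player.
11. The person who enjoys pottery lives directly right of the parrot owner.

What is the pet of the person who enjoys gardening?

cat

From clue 3, the rabbit owner must be in house 3.
By clue 4, the cello player is in house 3.
By clue 9, the turtle owner is in house 4.
That leaves cooking as the hobby for house 4.
The only pet still possible for house 5 is frog.
House 1's instrument must be saxophone (nothing else left).
The only instrument still possible for house 5 is oboe.
The drum player is in house 4 (clue 7).
From clue 10, the person who enjoys reading must be in house 5.
So house 1 gets gardening for hobby.
House 3's hobby must be pottery (nothing else left).
That leaves violin as the instrument for house 2.
Clue 11: the parrot owner is in house 2.
The only hobby still possible for house 2 is photography.
So house 1 gets cat for pet.
So: house 1 = gardening/cat/saxophone, house 2 = photography/parrot/violin, house 3 = pottery/rabbit/cello, house 4 = cooking/turtle/drum, house 5 = reading/frog/oboe.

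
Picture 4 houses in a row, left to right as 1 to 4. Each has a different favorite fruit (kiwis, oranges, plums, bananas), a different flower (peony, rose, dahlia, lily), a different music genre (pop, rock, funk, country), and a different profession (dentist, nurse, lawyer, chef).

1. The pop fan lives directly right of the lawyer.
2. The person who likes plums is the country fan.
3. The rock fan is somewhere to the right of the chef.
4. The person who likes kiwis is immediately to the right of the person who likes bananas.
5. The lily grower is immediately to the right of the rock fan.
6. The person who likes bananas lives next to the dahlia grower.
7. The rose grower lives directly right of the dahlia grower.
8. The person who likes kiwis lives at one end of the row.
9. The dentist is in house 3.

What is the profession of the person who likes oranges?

By clue 8, the person who likes kiwis is in house 4.
By clue 9, the dentist is in house 3.
House 4 profession: only nurse fits.
The person who likes bananas is in house 3 (clue 4).
By clue 6, the dahlia grower is in house 2.
Clue 7 places the rose grower in house 3.
The only flower still possible for house 1 is peony.
House 4 flower: only lily fits.
So house 4 gets funk for music genre.
Clue 5 places the rock fan in house 3.
That leaves country as the music genre for house 1.
So house 2 gets pop for music genre.
Clue 1 places the lawyer in house 1.
From clue 2, the person who likes plums must be in house 1.
House 2's favorite fruit must be oranges (nothing else left).
House 2's profession must be chef (nothing else left).
So: house 1 = plums/peony/country/lawyer, house 2 = oranges/dahlia/pop/chef, house 3 = bananas/rose/rock/dentist, house 4 = kiwis/lily/funk/nurse.

chef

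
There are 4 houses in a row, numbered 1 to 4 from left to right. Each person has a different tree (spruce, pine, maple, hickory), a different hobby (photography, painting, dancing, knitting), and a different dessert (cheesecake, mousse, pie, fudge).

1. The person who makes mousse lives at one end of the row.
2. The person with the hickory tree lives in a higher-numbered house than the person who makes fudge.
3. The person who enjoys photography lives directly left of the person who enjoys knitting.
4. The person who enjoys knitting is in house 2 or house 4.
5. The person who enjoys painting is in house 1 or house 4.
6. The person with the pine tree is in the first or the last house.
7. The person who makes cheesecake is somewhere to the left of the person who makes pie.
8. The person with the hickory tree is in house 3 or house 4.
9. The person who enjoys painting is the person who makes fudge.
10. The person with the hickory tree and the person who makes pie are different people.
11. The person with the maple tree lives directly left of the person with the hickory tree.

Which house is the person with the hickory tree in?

4

From clue 9, the person who enjoys painting must be in house 1.
The person who makes fudge is in house 1 (clue 9).
From clue 3, the person who enjoys photography must be in house 3.
By clue 3, the person who enjoys knitting is in house 4.
So house 2 gets dancing for hobby.
House 2 dessert: only cheesecake fits.
The only dessert still possible for house 3 is pie.
That leaves mousse as the dessert for house 4.
Clue 10 places the person with the hickory tree in house 4.
From clue 11, the person with the maple tree must be in house 3.
That leaves spruce as the tree for house 2.
The only tree still possible for house 1 is pine.
So: house 1 = pine/painting/fudge, house 2 = spruce/dancing/cheesecake, house 3 = maple/photography/pie, house 4 = hickory/knitting/mousse.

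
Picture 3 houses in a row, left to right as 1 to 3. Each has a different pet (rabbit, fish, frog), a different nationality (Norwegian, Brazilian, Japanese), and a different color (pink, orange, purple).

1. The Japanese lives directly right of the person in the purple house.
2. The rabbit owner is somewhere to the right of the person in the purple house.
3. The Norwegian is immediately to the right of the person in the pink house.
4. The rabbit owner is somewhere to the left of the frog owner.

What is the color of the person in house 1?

purple

The rabbit owner is in house 2 (clue 4).
Clue 4: the frog owner is in house 3.
So house 1 gets fish for pet.
So house 1 gets Brazilian for nationality.
The only color still possible for house 3 is orange.
From clue 2, the person in the purple house must be in house 1.
That leaves pink as the color for house 2.
Clue 1: the Japanese is in house 2.
The Norwegian is in house 3 (clue 3).
So: house 1 = fish/Brazilian/purple, house 2 = rabbit/Japanese/pink, house 3 = frog/Norwegian/orange.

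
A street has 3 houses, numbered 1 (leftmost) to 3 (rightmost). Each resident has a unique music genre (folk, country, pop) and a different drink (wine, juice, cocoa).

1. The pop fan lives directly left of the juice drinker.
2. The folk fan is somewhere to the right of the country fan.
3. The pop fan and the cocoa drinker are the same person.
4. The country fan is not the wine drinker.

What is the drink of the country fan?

So house 3 gets folk for music genre.
The country fan is narrowed to house 1 or 2; consider each.
Placing it in house 1 leads to a contradiction, so it's in house 2.
The only music genre still possible for house 1 is pop.
Clue 1 places the juice drinker in house 2.
By clue 3, the cocoa drinker is in house 1.
So house 3 gets wine for drink.
So: house 1 = pop/cocoa, house 2 = country/juice, house 3 = folk/wine.

juice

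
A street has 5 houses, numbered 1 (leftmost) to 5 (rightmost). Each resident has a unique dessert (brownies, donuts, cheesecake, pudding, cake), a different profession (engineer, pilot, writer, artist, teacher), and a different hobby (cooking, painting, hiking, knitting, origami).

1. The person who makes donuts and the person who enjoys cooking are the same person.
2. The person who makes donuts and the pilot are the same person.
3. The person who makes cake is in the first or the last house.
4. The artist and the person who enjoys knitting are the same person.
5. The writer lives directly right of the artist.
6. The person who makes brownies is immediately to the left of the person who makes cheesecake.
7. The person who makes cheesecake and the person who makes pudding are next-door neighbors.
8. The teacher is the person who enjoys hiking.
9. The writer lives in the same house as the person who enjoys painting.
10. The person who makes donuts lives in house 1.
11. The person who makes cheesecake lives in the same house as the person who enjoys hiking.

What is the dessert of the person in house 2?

brownies

The person who makes donuts is in house 1 (clue 10).
That leaves cake as the dessert for house 5.
The person who enjoys cooking is in house 1 (clue 1).
By clue 2, the pilot is in house 1.
The person who makes brownies is narrowed to house 2 or 3; consider each.
Placing it in house 3 leads to a contradiction, so it's in house 2.
The person who makes cheesecake is in house 3 (clue 6).
Clue 11 places the person who enjoys hiking in house 3.
House 4 dessert: only pudding fits.
The teacher is in house 3 (clue 8).
Clue 9 places the writer in house 5.
The person who enjoys painting is in house 5 (clue 9).
Clue 5 places the artist in house 4.
So house 2 gets engineer for profession.
By clue 4, the person who enjoys knitting is in house 4.
So house 2 gets origami for hobby.
So: house 1 = donuts/pilot/cooking, house 2 = brownies/engineer/origami, house 3 = cheesecake/teacher/hiking, house 4 = pudding/artist/knitting, house 5 = cake/writer/painting.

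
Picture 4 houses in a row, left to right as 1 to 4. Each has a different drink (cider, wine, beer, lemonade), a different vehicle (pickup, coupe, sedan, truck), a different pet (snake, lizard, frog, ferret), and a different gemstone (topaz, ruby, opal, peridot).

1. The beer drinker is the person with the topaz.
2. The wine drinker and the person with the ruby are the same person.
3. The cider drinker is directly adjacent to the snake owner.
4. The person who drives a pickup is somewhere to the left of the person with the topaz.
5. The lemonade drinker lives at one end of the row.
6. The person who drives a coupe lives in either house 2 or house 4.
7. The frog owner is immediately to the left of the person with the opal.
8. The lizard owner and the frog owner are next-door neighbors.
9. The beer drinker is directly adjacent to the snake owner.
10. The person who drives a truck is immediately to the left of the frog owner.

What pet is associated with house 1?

ferret

The lemonade drinker is narrowed to house 1 or 4; consider each.
Placing it in house 1 leads to a contradiction, so it's in house 4.
So house 3 gets sedan for vehicle.
The only vehicle still possible for house 4 is coupe.
The beer drinker is narrowed to house 2 or 3; consider each.
Placing it in house 2 leads to a contradiction, so it's in house 3.
Clue 1: the person with the topaz is in house 3.
That leaves opal as the gemstone for house 4.
By clue 3, the cider drinker is in house 1.
By clue 3, the snake owner is in house 2.
From clue 7, the frog owner must be in house 3.
From clue 10, the person who drives a truck must be in house 2.
The only drink still possible for house 2 is wine.
The only vehicle still possible for house 1 is pickup.
So house 1 gets ferret for pet.
House 4 pet: only lizard fits.
Clue 2: the person with the ruby is in house 2.
House 1 gemstone: only peridot fits.
So: house 1 = cider/pickup/ferret/peridot, house 2 = wine/truck/snake/ruby, house 3 = beer/sedan/frog/topaz, house 4 = lemonade/coupe/lizard/opal.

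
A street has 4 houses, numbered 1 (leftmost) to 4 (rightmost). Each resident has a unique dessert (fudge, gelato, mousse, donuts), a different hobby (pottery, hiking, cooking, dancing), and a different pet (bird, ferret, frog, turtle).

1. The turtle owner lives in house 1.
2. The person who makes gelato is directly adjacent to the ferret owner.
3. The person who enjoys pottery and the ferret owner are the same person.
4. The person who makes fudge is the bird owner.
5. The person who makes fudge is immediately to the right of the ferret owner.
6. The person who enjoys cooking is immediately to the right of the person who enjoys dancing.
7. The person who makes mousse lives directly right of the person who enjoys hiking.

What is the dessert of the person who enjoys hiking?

gelato

Clue 1: the turtle owner is in house 1.
House 4's hobby must be cooking (nothing else left).
Clue 6 places the person who enjoys dancing in house 3.
That leaves hiking as the hobby for house 1.
House 2's hobby must be pottery (nothing else left).
From clue 3, the ferret owner must be in house 2.
Clue 5 places the person who makes fudge in house 3.
Clue 7: the person who makes mousse is in house 2.
Clue 2: the person who makes gelato is in house 1.
From clue 4, the bird owner must be in house 3.
House 4 dessert: only donuts fits.
The only pet still possible for house 4 is frog.
So: house 1 = gelato/hiking/turtle, house 2 = mousse/pottery/ferret, house 3 = fudge/dancing/bird, house 4 = donuts/cooking/frog.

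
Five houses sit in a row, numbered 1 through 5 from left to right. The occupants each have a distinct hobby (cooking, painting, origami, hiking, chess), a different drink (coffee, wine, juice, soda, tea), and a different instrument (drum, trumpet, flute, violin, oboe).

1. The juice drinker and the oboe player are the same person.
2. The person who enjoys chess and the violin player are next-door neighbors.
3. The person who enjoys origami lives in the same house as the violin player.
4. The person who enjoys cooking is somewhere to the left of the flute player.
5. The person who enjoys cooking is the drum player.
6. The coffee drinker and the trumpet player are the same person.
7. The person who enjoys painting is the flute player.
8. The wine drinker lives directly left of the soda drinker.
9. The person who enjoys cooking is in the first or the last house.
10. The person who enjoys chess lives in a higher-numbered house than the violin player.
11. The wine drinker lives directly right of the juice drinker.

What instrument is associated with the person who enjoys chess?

From clue 9, the person who enjoys cooking must be in house 1.
Clue 5 places the drum player in house 1.
House 1 drink: only tea fits.
The juice drinker is narrowed to house 2 or 3; consider each.
Placing it in house 3 leads to a contradiction, so it's in house 2.
Clue 1: the oboe player is in house 2.
The wine drinker is in house 3 (clue 11).
The soda drinker is in house 4 (clue 8).
That leaves hiking as the hobby for house 2.
The only drink still possible for house 5 is coffee.
By clue 6, the trumpet player is in house 5.
So house 5 gets chess for hobby.
The violin player is in house 4 (clue 2).
Clue 3 places the person who enjoys origami in house 4.
That leaves painting as the hobby for house 3.
That leaves flute as the instrument for house 3.
So: house 1 = cooking/tea/drum, house 2 = hiking/juice/oboe, house 3 = painting/wine/flute, house 4 = origami/soda/violin, house 5 = chess/coffee/trumpet.

trumpet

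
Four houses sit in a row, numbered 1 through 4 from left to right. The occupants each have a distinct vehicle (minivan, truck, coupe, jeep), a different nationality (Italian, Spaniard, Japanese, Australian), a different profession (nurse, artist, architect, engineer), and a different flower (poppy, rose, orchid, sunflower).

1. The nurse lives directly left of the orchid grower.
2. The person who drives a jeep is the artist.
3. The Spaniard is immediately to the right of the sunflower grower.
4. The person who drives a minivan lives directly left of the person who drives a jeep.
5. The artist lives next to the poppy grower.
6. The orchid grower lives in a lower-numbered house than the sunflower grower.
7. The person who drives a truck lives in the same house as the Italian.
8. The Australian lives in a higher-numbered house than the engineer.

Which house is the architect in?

4

From clue 6, the orchid grower must be in house 2.
From clue 6, the sunflower grower must be in house 3.
Clue 1 places the nurse in house 1.
The Spaniard is in house 4 (clue 3).
So house 4 gets architect for profession.
The Australian is in house 3 (clue 8).
Clue 8: the engineer is in house 2.
The only vehicle still possible for house 4 is coupe.
The only profession still possible for house 3 is artist.
From clue 2, the person who drives a jeep must be in house 3.
By clue 4, the person who drives a minivan is in house 2.
From clue 5, the poppy grower must be in house 4.
That leaves truck as the vehicle for house 1.
The only flower still possible for house 1 is rose.
By clue 7, the Italian is in house 1.
House 2 nationality: only Japanese fits.
So: house 1 = truck/Italian/nurse/rose, house 2 = minivan/Japanese/engineer/orchid, house 3 = jeep/Australian/artist/sunflower, house 4 = coupe/Spaniard/architect/poppy.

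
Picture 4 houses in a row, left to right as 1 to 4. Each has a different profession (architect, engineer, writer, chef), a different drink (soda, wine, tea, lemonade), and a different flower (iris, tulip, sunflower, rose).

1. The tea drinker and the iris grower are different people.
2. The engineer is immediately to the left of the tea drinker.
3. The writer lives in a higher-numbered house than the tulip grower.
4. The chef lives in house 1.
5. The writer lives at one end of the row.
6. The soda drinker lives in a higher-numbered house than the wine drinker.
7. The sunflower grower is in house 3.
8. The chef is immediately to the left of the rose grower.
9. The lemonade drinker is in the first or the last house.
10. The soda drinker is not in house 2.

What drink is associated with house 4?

From clue 4, the chef must be in house 1.
Clue 5: the writer is in house 4.
Clue 7 places the sunflower grower in house 3.
From clue 8, the rose grower must be in house 2.
The only flower still possible for house 4 is iris.
By clue 2, the engineer is in house 2.
Clue 2: the tea drinker is in house 3.
House 3 profession: only architect fits.
So house 2 gets wine for drink.
The only flower still possible for house 1 is tulip.
The only drink still possible for house 1 is lemonade.
House 4 drink: only soda fits.
So: house 1 = chef/lemonade/tulip, house 2 = engineer/wine/rose, house 3 = architect/tea/sunflower, house 4 = writer/soda/iris.

soda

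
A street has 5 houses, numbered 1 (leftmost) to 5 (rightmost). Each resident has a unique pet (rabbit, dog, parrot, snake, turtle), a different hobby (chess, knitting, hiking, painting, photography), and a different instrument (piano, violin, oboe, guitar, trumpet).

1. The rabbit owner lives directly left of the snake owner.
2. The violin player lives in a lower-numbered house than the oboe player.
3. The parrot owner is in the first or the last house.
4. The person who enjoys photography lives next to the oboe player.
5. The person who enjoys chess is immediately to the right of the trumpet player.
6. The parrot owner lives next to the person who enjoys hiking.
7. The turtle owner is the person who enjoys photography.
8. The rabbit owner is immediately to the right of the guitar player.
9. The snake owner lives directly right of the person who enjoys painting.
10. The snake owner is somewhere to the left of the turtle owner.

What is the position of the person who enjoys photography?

The only hobby still possible for house 1 is knitting.
The parrot owner is narrowed to house 1 or 5; consider each.
Placing it in house 5 leads to a contradiction, so it's in house 1.
Clue 6 places the person who enjoys hiking in house 2.
House 3 hobby: only painting fits.
By clue 9, the snake owner is in house 4.
Clue 10 places the turtle owner in house 5.
The rabbit owner is in house 3 (clue 1).
From clue 7, the person who enjoys photography must be in house 5.
Clue 8 places the guitar player in house 2.
The only pet still possible for house 2 is dog.
That leaves chess as the hobby for house 4.
From clue 4, the oboe player must be in house 4.
Clue 5: the trumpet player is in house 3.
The only instrument still possible for house 5 is piano.
That leaves violin as the instrument for house 1.
So: house 1 = parrot/knitting/violin, house 2 = dog/hiking/guitar, house 3 = rabbit/painting/trumpet, house 4 = snake/chess/oboe, house 5 = turtle/photography/piano.

5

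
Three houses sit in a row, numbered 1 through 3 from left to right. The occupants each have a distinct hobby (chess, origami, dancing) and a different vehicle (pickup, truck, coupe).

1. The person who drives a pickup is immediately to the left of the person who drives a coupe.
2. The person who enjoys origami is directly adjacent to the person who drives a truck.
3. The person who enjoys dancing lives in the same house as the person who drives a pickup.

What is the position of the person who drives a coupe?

The person who enjoys dancing is narrowed to house 1 or 2; consider each.
Placing it in house 2 leads to a contradiction, so it's in house 1.
Clue 3: the person who drives a pickup is in house 1.
The person who drives a coupe is in house 2 (clue 1).
House 3 vehicle: only truck fits.
By clue 2, the person who enjoys origami is in house 2.
So house 3 gets chess for hobby.
So: house 1 = dancing/pickup, house 2 = origami/coupe, house 3 = chess/truck.

2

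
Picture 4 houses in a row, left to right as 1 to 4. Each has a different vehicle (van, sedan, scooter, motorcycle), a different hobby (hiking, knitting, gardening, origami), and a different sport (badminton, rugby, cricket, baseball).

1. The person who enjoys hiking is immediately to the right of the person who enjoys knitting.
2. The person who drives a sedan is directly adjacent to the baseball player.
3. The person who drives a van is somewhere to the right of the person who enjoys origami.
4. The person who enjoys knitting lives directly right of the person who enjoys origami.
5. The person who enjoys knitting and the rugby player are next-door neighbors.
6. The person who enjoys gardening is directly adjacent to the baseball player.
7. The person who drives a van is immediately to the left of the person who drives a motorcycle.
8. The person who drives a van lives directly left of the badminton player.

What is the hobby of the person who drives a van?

hiking

The person who drives a motorcycle is narrowed to house 3 or 4; consider each.
Placing it in house 3 leads to a contradiction, so it's in house 4.
Clue 7: the person who drives a van is in house 3.
By clue 8, the badminton player is in house 4.
The person who drives a scooter is narrowed to house 1 or 2; consider each.
Placing it in house 2 leads to a contradiction, so it's in house 1.
House 2 vehicle: only sedan fits.
So house 1 gets origami for hobby.
Clue 4: the person who enjoys knitting is in house 2.
The only hobby still possible for house 3 is hiking.
House 4's hobby must be gardening (nothing else left).
House 2 sport: only cricket fits.
Clue 6: the baseball player is in house 3.
House 1 sport: only rugby fits.
So: house 1 = scooter/origami/rugby, house 2 = sedan/knitting/cricket, house 3 = van/hiking/baseball, house 4 = motorcycle/gardening/badminton.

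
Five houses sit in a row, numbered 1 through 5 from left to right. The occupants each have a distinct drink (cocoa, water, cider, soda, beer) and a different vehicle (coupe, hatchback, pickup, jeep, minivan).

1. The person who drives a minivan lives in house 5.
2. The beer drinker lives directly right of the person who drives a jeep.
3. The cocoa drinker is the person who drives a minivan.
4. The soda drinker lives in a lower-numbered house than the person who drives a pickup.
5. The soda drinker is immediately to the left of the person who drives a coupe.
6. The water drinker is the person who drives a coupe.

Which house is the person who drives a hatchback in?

1

From clue 1, the person who drives a minivan must be in house 5.
Clue 3 places the cocoa drinker in house 5.
The beer drinker is narrowed to house 2 or 3 or 4; consider each.
Placing it in house 2 and house 3 leads to a contradiction, so it's in house 4.
From clue 2, the person who drives a jeep must be in house 3.
So house 1 gets hatchback for vehicle.
Clue 6 places the water drinker in house 2.
Clue 6: the person who drives a coupe is in house 2.
House 4's vehicle must be pickup (nothing else left).
By clue 5, the soda drinker is in house 1.
That leaves cider as the drink for house 3.
So: house 1 = soda/hatchback, house 2 = water/coupe, house 3 = cider/jeep, house 4 = beer/pickup, house 5 = cocoa/minivan.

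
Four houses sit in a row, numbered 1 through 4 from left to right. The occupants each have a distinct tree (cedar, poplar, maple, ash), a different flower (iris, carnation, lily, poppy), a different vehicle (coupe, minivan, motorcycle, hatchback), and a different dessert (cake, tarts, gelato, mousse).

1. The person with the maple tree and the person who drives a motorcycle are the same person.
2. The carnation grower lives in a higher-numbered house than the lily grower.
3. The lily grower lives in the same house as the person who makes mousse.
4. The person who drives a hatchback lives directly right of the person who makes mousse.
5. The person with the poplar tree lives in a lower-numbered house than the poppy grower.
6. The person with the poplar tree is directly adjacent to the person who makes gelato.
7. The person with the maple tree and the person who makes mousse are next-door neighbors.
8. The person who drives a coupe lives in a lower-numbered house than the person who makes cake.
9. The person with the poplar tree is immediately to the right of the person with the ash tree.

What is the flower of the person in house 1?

The person with the ash tree is narrowed to house 1 or 2; consider each.
Placing it in house 1 leads to a contradiction, so it's in house 2.
Clue 9 places the person with the poplar tree in house 3.
From clue 5, the poppy grower must be in house 4.
House 1's dessert must be tarts (nothing else left).
Clue 3 places the lily grower in house 2.
Clue 3 places the person who makes mousse in house 2.
The person who drives a hatchback is in house 3 (clue 4).
Clue 7 places the person with the maple tree in house 1.
So house 4 gets cedar for tree.
That leaves iris as the flower for house 1.
That leaves carnation as the flower for house 3.
So house 3 gets cake for dessert.
House 4's dessert must be gelato (nothing else left).
From clue 1, the person who drives a motorcycle must be in house 1.
That leaves minivan as the vehicle for house 4.
House 2's vehicle must be coupe (nothing else left).
So: house 1 = maple/iris/motorcycle/tarts, house 2 = ash/lily/coupe/mousse, house 3 = poplar/carnation/hatchback/cake, house 4 = cedar/poppy/minivan/gelato.

iris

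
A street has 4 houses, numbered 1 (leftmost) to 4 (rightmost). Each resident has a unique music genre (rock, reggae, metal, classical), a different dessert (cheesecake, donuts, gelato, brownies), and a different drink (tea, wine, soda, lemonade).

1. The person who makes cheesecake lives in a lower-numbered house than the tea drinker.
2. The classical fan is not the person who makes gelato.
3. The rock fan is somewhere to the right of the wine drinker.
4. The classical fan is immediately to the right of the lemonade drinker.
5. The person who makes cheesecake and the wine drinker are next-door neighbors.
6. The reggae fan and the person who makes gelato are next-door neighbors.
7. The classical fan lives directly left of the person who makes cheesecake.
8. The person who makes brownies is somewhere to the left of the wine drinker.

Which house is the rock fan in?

4

Clue 7 places the classical fan in house 2.
By clue 7, the person who makes cheesecake is in house 3.
From clue 1, the tea drinker must be in house 4.
The lemonade drinker is in house 1 (clue 4).
Clue 5: the wine drinker is in house 2.
By clue 6, the reggae fan is in house 3.
The person who makes gelato is in house 4 (clue 6).
The person who makes brownies is in house 1 (clue 8).
That leaves metal as the music genre for house 1.
House 4's music genre must be rock (nothing else left).
So house 2 gets donuts for dessert.
House 3 drink: only soda fits.
So: house 1 = metal/brownies/lemonade, house 2 = classical/donuts/wine, house 3 = reggae/cheesecake/soda, house 4 = rock/gelato/tea.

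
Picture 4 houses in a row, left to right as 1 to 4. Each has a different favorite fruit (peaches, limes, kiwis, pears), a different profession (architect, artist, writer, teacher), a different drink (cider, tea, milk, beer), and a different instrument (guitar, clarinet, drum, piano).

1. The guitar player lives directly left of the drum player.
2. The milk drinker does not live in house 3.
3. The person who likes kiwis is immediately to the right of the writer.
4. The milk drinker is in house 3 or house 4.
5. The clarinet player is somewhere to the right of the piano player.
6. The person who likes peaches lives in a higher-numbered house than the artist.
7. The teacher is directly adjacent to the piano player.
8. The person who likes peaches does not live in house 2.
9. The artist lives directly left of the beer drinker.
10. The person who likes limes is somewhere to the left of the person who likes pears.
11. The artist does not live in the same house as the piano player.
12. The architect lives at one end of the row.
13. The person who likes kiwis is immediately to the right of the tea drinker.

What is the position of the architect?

4

Clue 4: the milk drinker is in house 4.
So house 1 gets limes for favorite fruit.
The person who likes peaches is narrowed to house 3 or 4; consider each.
Placing it in house 4 leads to a contradiction, so it's in house 3.
The person who likes kiwis is narrowed to house 2 or 4; consider each.
Placing it in house 2 leads to a contradiction, so it's in house 4.
By clue 3, the writer is in house 3.
Clue 13: the tea drinker is in house 3.
House 2 favorite fruit: only pears fits.
So house 1 gets cider for drink.
House 2's drink must be beer (nothing else left).
Clue 9: the artist is in house 1.
House 2 profession: only teacher fits.
That leaves architect as the profession for house 4.
So house 1 gets guitar for instrument.
By clue 1, the drum player is in house 2.
From clue 7, the piano player must be in house 3.
So house 4 gets clarinet for instrument.
So: house 1 = limes/artist/cider/guitar, house 2 = pears/teacher/beer/drum, house 3 = peaches/writer/tea/piano, house 4 = kiwis/architect/milk/clarinet.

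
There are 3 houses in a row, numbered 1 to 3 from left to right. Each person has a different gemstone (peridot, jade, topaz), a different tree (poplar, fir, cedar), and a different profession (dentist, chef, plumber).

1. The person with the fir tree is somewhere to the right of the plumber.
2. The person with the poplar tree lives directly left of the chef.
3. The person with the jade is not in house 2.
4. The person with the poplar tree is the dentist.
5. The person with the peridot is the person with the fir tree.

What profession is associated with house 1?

plumber

House 3 profession: only chef fits.
By clue 2, the person with the poplar tree is in house 2.
By clue 4, the dentist is in house 2.
House 1's tree must be cedar (nothing else left).
House 3's tree must be fir (nothing else left).
The only profession still possible for house 1 is plumber.
The person with the peridot is in house 3 (clue 5).
House 1 gemstone: only jade fits.
The only gemstone still possible for house 2 is topaz.
So: house 1 = jade/cedar/plumber, house 2 = topaz/poplar/dentist, house 3 = peridot/fir/chef.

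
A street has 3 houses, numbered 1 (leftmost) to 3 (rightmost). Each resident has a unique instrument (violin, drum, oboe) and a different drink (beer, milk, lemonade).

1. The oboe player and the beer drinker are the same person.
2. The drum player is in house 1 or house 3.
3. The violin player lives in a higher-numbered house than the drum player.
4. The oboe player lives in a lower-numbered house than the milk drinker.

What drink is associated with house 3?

milk

From clue 3, the drum player must be in house 1.
So house 2 gets oboe for instrument.
House 3 instrument: only violin fits.
The beer drinker is in house 2 (clue 1).
From clue 4, the milk drinker must be in house 3.
That leaves lemonade as the drink for house 1.
So: house 1 = drum/lemonade, house 2 = oboe/beer, house 3 = violin/milk.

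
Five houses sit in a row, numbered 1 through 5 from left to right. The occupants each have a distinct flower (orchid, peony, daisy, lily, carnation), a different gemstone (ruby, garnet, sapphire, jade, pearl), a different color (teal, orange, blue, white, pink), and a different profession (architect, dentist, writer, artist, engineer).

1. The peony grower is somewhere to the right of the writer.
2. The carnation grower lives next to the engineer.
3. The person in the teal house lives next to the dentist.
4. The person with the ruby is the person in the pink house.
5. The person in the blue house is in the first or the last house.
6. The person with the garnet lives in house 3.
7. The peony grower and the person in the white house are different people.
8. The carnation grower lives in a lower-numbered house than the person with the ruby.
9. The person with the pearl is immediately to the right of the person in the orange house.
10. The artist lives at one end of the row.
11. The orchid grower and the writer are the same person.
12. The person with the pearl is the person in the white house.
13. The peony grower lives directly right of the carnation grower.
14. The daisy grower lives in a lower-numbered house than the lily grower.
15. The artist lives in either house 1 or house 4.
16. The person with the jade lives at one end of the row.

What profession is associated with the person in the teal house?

The person with the garnet is in house 3 (clue 6).
By clue 15, the artist is in house 1.
The only flower still possible for house 1 is daisy.
The person with the jade is narrowed to house 1 or 5; consider each.
Placing it in house 5 leads to a contradiction, so it's in house 1.
The person with the ruby is narrowed to house 4 or 5; consider each.
Placing it in house 4 leads to a contradiction, so it's in house 5.
From clue 4, the person in the pink house must be in house 5.
That leaves blue as the color for house 1.
From clue 9, the person with the pearl must be in house 4.
From clue 12, the person in the white house must be in house 4.
The only gemstone still possible for house 2 is sapphire.
So house 2 gets teal for color.
That leaves orange as the color for house 3.
The dentist is in house 3 (clue 3).
Clue 2: the carnation grower is in house 4.
By clue 2, the engineer is in house 5.
Clue 13 places the peony grower in house 5.
The only flower still possible for house 3 is lily.
By clue 11, the writer is in house 2.
So house 2 gets orchid for flower.
The only profession still possible for house 4 is architect.
So: house 1 = daisy/jade/blue/artist, house 2 = orchid/sapphire/teal/writer, house 3 = lily/garnet/orange/dentist, house 4 = carnation/pearl/white/architect, house 5 = peony/ruby/pink/engineer.

writer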